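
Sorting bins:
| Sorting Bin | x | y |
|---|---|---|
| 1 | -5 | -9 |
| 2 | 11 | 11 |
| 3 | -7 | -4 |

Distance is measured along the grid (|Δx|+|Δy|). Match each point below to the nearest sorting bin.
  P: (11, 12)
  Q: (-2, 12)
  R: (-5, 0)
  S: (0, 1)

P at (11, 12):
  1: 37
  2: 1
  3: 34
  → nearest: 2 (1)
Q at (-2, 12):
  1: 24
  2: 14
  3: 21
  → nearest: 2 (14)
R at (-5, 0):
  1: 9
  2: 27
  3: 6
  → nearest: 3 (6)
S at (0, 1):
  1: 15
  2: 21
  3: 12
  → nearest: 3 (12)

P→2; Q→2; R→3; S→3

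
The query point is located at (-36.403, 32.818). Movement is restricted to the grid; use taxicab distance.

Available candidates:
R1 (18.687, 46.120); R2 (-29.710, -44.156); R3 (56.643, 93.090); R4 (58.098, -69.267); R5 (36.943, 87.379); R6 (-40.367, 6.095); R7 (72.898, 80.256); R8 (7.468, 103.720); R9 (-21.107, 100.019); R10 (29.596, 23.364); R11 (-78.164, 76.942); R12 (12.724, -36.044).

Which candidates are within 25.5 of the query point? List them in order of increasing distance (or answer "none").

Distances from (-36.403, 32.818):
R1: |55.090| + |13.302| = 55.090 + 13.302 = 68.392
R2: |6.693| + |-76.974| = 6.693 + 76.974 = 83.667
R3: |93.046| + |60.272| = 93.046 + 60.272 = 153.318
R4: |94.501| + |-102.085| = 94.501 + 102.085 = 196.586
R5: |73.346| + |54.561| = 73.346 + 54.561 = 127.907
R6: |-3.964| + |-26.723| = 3.964 + 26.723 = 30.687
R7: |109.301| + |47.438| = 109.301 + 47.438 = 156.739
R8: |43.871| + |70.902| = 43.871 + 70.902 = 114.773
R9: |15.296| + |67.201| = 15.296 + 67.201 = 82.497
R10: |65.999| + |-9.454| = 65.999 + 9.454 = 75.453
R11: |-41.761| + |44.124| = 41.761 + 44.124 = 85.885
R12: |49.127| + |-68.862| = 49.127 + 68.862 = 117.989
Threshold 25.5: none within range.

none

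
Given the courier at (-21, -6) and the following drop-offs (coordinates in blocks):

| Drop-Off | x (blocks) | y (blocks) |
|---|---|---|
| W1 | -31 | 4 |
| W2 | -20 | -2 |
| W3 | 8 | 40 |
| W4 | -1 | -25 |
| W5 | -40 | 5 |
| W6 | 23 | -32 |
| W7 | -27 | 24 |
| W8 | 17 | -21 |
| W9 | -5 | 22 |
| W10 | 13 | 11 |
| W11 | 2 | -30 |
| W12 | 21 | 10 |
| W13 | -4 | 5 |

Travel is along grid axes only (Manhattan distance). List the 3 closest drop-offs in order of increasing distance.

W2, W1, W13

Distances from (-21, -6):
W1: 20 blocks
W2: 5 blocks
W3: 75 blocks
W4: 39 blocks
W5: 30 blocks
W6: 70 blocks
W7: 36 blocks
W8: 53 blocks
W9: 44 blocks
W10: 51 blocks
W11: 47 blocks
W12: 58 blocks
W13: 28 blocks
Sorted: W2 (5 blocks) < W1 (20 blocks) < W13 (28 blocks) < W5 (30 blocks) < W7 (36 blocks) < …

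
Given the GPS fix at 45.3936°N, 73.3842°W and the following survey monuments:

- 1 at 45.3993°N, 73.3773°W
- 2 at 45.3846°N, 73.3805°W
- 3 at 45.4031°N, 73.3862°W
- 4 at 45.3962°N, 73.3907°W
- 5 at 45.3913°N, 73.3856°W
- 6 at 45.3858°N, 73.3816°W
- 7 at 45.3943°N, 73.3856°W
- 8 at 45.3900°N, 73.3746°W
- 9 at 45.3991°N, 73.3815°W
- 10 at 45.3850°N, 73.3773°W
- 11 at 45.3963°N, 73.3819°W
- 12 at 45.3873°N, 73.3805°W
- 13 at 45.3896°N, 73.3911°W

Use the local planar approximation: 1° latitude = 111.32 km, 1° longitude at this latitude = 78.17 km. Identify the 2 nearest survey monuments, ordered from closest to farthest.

7, 5

Distances from 45.3936°N, 73.3842°W:
1: √((0.0057·111.32)² + (0.0069·78.17)²) = √(0.402621 + 0.290923) = 0.8328 km
2: √((-0.0090·111.32)² + (0.0037·78.17)²) = √(1.003764 + 0.083653) = 1.0428 km
3: √((0.0095·111.32)² + (-0.0020·78.17)²) = √(1.118391 + 0.024442) = 1.0690 km
4: √((0.0026·111.32)² + (-0.0065·78.17)²) = √(0.083771 + 0.258171) = 0.5848 km
5: √((-0.0023·111.32)² + (-0.0014·78.17)²) = √(0.065554 + 0.011977) = 0.2784 km
6: √((-0.0078·111.32)² + (0.0026·78.17)²) = √(0.753938 + 0.041307) = 0.8918 km
7: √((0.0007·111.32)² + (-0.0014·78.17)²) = √(0.006072 + 0.011977) = 0.1343 km
8: √((-0.0036·111.32)² + (0.0096·78.17)²) = √(0.160602 + 0.563148) = 0.8507 km
9: √((0.0055·111.32)² + (0.0027·78.17)²) = √(0.374862 + 0.044546) = 0.6476 km
10: √((-0.0086·111.32)² + (0.0069·78.17)²) = √(0.916523 + 0.290923) = 1.0988 km
11: √((0.0027·111.32)² + (0.0023·78.17)²) = √(0.090339 + 0.032325) = 0.3502 km
12: √((-0.0063·111.32)² + (0.0037·78.17)²) = √(0.491844 + 0.083653) = 0.7586 km
13: √((-0.0040·111.32)² + (-0.0069·78.17)²) = √(0.198274 + 0.290923) = 0.6994 km
Sorted: 7 (0.1343 km) < 5 (0.2784 km) < 11 (0.3502 km) < 4 (0.5848 km) < …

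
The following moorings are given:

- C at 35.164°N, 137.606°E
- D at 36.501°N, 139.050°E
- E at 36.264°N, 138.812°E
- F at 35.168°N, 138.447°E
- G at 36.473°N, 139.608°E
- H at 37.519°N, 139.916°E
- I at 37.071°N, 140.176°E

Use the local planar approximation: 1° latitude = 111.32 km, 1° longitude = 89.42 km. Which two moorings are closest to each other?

Pairwise distances:
C–D: 197.039 km
C–E: 163.169 km
C–F: 75.204 km
C–G: 230.828 km
C–H: 333.758 km
C–I: 312.855 km
D–E: 33.897 km
D–F: 157.882 km
D–G: 49.994 km
D–H: 137.255 km
D–I: 119.013 km
E–F: 126.297 km
E–G: 74.884 km
E–H: 171.066 km
E–I: 151.482 km
F–G: 178.555 km
F–H: 292.829 km
F–I: 262.260 km
G–H: 119.654 km
G–I: 83.733 km
H–I: 55.024 km
Closest pair: D–E at 33.897 km.

D and E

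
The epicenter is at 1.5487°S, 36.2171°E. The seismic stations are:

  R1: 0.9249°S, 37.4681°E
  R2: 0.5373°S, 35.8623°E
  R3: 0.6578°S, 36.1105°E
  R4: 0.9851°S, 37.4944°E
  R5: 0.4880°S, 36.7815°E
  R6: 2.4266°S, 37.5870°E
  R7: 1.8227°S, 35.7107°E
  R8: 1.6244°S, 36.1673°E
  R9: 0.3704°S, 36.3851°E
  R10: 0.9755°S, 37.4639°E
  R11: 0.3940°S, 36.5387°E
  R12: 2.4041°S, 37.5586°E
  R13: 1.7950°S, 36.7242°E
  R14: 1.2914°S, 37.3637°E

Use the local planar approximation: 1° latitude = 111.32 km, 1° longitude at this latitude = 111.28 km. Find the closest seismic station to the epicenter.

Distances from 1.5487°S, 36.2171°E:
R1: √((0.6238·111.32)² + (1.2510·111.28)²) = √(4822.110256 + 19379.780479) = 155.5696 km
R2: √((1.0114·111.32)² + (-0.3548·111.28)²) = √(12676.293730 + 1558.839695) = 119.3111 km
R3: √((0.8909·111.32)² + (-0.1066·111.28)²) = √(9835.678245 + 140.717673) = 99.8819 km
R4: √((0.5636·111.32)² + (1.2773·111.28)²) = √(3936.301577 + 20203.195125) = 155.3689 km
R5: √((1.0607·111.32)² + (0.5644·111.28)²) = √(13942.207212 + 3944.647901) = 133.7417 km
R6: √((-0.8779·111.32)² + (1.3699·111.28)²) = √(9550.728366 + 23238.707269) = 181.0785 km
R7: √((-0.2740·111.32)² + (-0.5064·111.28)²) = √(930.352483 + 3175.569543) = 64.0775 km
R8: √((-0.0757·111.32)² + (-0.0498·111.28)²) = √(71.013048 + 30.710927) = 10.0858 km
R9: √((1.1783·111.32)² + (0.1680·111.28)²) = √(17205.137616 + 349.504521) = 132.4939 km
R10: √((0.5732·111.32)² + (1.2468·111.28)²) = √(4071.540497 + 19249.870897) = 152.7135 km
R11: √((1.1547·111.32)² + (0.3216·111.28)²) = √(16522.841126 + 1280.755749) = 133.4301 km
R12: √((-0.8554·111.32)² + (1.3415·111.28)²) = √(9067.444106 + 22285.151352) = 177.0666 km
R13: √((-0.2463·111.32)² + (0.5071·111.28)²) = √(751.753085 + 3184.354832) = 62.7384 km
R14: √((0.2573·111.32)² + (1.1466·111.28)²) = √(820.400597 + 16280.139010) = 130.7690 km
Minimum: R8 at 10.0858 km.

R8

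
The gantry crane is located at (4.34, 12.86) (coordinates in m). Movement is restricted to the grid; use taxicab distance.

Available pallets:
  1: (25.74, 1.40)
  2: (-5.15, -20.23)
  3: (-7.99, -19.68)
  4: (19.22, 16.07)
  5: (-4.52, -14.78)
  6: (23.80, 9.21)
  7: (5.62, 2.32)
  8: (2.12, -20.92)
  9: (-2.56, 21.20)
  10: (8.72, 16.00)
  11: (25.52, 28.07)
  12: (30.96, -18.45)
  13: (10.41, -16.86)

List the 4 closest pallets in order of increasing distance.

10, 7, 9, 4

Distances from (4.34, 12.86):
1: 32.86 m
2: 42.58 m
3: 44.87 m
4: 18.09 m
5: 36.50 m
6: 23.11 m
7: 11.82 m
8: 36.00 m
9: 15.24 m
10: 7.52 m
11: 36.39 m
12: 57.93 m
13: 35.79 m
Sorted: 10 (7.52 m) < 7 (11.82 m) < 9 (15.24 m) < 4 (18.09 m) < 6 (23.11 m) < 1 (32.86 m) < …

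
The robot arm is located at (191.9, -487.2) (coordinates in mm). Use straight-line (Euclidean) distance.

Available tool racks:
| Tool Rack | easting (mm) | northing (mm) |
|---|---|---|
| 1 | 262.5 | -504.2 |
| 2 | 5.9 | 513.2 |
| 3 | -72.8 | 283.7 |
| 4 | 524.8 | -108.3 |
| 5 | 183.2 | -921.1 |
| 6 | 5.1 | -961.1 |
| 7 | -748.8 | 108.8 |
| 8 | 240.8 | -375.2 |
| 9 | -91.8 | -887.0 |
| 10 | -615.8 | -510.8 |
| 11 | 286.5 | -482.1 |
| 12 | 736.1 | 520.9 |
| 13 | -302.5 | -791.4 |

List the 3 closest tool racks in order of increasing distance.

Distances from (191.9, -487.2):
1: √((70.6)² + (-17.0)²) = √(4984.360 + 289.000) = 72.6 mm
2: √((-186.0)² + (1000.4)²) = √(34596.000 + 1000800.160) = 1017.5 mm
3: √((-264.7)² + (770.9)²) = √(70066.090 + 594286.810) = 815.1 mm
4: √((332.9)² + (378.9)²) = √(110822.410 + 143565.210) = 504.4 mm
5: √((-8.7)² + (-433.9)²) = √(75.690 + 188269.210) = 434.0 mm
6: √((-186.8)² + (-473.9)²) = √(34894.240 + 224581.210) = 509.4 mm
7: √((-940.7)² + (596.0)²) = √(884916.490 + 355216.000) = 1113.6 mm
8: √((48.9)² + (112.0)²) = √(2391.210 + 12544.000) = 122.2 mm
9: √((-283.7)² + (-399.8)²) = √(80485.690 + 159840.040) = 490.2 mm
10: √((-807.7)² + (-23.6)²) = √(652379.290 + 556.960) = 808.0 mm
11: √((94.6)² + (5.1)²) = √(8949.160 + 26.010) = 94.7 mm
12: √((544.2)² + (1008.1)²) = √(296153.640 + 1016265.610) = 1145.6 mm
13: √((-494.4)² + (-304.2)²) = √(244431.360 + 92537.640) = 580.5 mm
Sorted: 1 (72.6 mm) < 11 (94.7 mm) < 8 (122.2 mm) < 5 (434.0 mm) < 9 (490.2 mm) < …

1, 11, 8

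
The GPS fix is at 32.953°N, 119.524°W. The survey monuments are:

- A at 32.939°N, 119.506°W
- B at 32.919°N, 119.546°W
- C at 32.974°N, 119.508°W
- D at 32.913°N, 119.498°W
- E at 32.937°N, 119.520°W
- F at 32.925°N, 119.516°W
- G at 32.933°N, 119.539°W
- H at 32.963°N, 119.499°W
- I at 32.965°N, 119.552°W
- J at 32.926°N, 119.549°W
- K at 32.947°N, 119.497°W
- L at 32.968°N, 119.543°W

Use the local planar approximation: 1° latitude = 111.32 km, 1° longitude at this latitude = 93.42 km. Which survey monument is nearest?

E

Distances from 32.953°N, 119.524°W:
A: √((-0.014·111.32)² + (0.018·93.42)²) = √(2.42886 + 2.82764) = 2.293 km
B: √((-0.034·111.32)² + (-0.022·93.42)²) = √(14.32532 + 4.22401) = 4.307 km
C: √((0.021·111.32)² + (0.016·93.42)²) = √(5.46493 + 2.23419) = 2.775 km
D: √((-0.040·111.32)² + (0.026·93.42)²) = √(19.82743 + 5.89965) = 5.072 km
E: √((-0.016·111.32)² + (0.004·93.42)²) = √(3.17239 + 0.13964) = 1.820 km
F: √((-0.028·111.32)² + (0.008·93.42)²) = √(9.71544 + 0.55855) = 3.205 km
G: √((-0.020·111.32)² + (-0.015·93.42)²) = √(4.95686 + 1.96364) = 2.631 km
H: √((0.010·111.32)² + (0.025·93.42)²) = √(1.23921 + 5.45456) = 2.587 km
I: √((0.012·111.32)² + (-0.028·93.42)²) = √(1.78447 + 6.84220) = 2.937 km
J: √((-0.027·111.32)² + (-0.025·93.42)²) = √(9.03387 + 5.45456) = 3.806 km
K: √((-0.006·111.32)² + (0.027·93.42)²) = √(0.44612 + 6.36220) = 2.609 km
L: √((0.015·111.32)² + (-0.019·93.42)²) = √(2.78823 + 3.15055) = 2.437 km
Minimum: E at 1.820 km.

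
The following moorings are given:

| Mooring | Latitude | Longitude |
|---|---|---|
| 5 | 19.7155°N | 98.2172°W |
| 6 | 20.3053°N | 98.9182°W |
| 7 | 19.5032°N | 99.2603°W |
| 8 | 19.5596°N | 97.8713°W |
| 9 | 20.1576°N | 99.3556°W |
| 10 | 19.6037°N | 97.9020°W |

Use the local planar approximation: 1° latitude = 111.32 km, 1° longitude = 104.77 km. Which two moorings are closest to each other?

8 and 10

Pairwise distances:
8–10: √((0.0441·111.32)² + (-0.0307·104.77)²) = √(24.100362 + 10.345480) = 5.8691 km
5–10: √((-0.1118·111.32)² + (0.3152·104.77)²) = √(154.892362 + 1090.551816) = 35.2909 km
5–8: √((-0.1559·111.32)² + (0.3459·104.77)²) = √(301.188667 + 1313.333469) = 40.1811 km
6–9: √((-0.1477·111.32)² + (-0.4374·104.77)²) = √(270.338180 + 2100.058754) = 48.6867 km
7–9: √((0.6544·111.32)² + (-0.0953·104.77)²) = √(5306.803130 + 99.691858) = 73.5289 km
6–7: √((-0.8021·111.32)² + (-0.3421·104.77)²) = √(7972.663384 + 1284.635846) = 96.2149 km
5–6: √((0.5898·111.32)² + (-0.7010·104.77)²) = √(4310.780720 + 5393.987352) = 98.5128 km
5–7: √((-0.2123·111.32)² + (-1.0431·104.77)²) = √(558.529844 + 11943.339526) = 111.8118 km
5–9: √((0.4421·111.32)² + (-1.1384·104.77)²) = √(2422.074097 + 14225.372975) = 129.0250 km
6–10: √((-0.7016·111.32)² + (1.0162·104.77)²) = √(6099.939899 + 11335.280433) = 132.0425 km
6–8: √((-0.7457·111.32)² + (1.0469·104.77)²) = √(6890.879912 + 12030.516897) = 137.5551 km
7–10: √((0.1005·111.32)² + (1.3583·104.77)²) = √(125.163736 + 20251.877381) = 142.7482 km
7–8: √((0.0564·111.32)² + (1.3890·104.77)²) = √(39.418909 + 21177.679882) = 145.6609 km
9–10: √((-0.5539·111.32)² + (1.4536·104.77)²) = √(3801.973851 + 23193.362531) = 164.3026 km
8–9: √((0.5980·111.32)² + (-1.4843·104.77)²) = √(4431.479691 + 24183.394623) = 169.1593 km
Closest pair: 8–10 at 5.8691 km.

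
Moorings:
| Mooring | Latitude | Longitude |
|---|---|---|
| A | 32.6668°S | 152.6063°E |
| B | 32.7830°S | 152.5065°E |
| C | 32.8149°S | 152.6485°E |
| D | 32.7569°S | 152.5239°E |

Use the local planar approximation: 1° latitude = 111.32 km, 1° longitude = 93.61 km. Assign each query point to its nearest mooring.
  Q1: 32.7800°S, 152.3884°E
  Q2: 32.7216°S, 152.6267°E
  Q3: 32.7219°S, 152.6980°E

Q1 at 32.7800°S, 152.3884°E:
  A: √((0.1132·111.32)² + (0.2179·93.61)²) = √(158.795887 + 416.062861) = 23.9762 km
  B: √((-0.0030·111.32)² + (0.1181·93.61)²) = √(0.111529 + 122.220565) = 11.0604 km
  C: √((-0.0349·111.32)² + (0.2601·93.61)²) = √(15.093753 + 592.823205) = 24.6560 km
  D: √((0.0231·111.32)² + (0.1355·93.61)²) = √(6.612571 + 160.887788) = 12.9422 km
  → nearest: B (11.0604 km)
Q2 at 32.7216°S, 152.6267°E:
  A: √((0.0548·111.32)² + (-0.0204·93.61)²) = √(37.214099 + 3.646740) = 6.3922 km
  B: √((-0.0614·111.32)² + (-0.1202·93.61)²) = √(46.717881 + 126.605749) = 13.1652 km
  C: √((-0.0933·111.32)² + (0.0218·93.61)²) = √(107.872236 + 4.164448) = 10.5847 km
  D: √((-0.0353·111.32)² + (-0.1028·93.61)²) = √(15.441725 + 92.604208) = 10.3945 km
  → nearest: A (6.3922 km)
Q3 at 32.7219°S, 152.6980°E:
  A: √((0.0551·111.32)² + (-0.0917·93.61)²) = √(37.622668 + 73.685691) = 10.5503 km
  B: √((-0.0611·111.32)² + (-0.1915·93.61)²) = √(46.262470 + 321.352769) = 19.1733 km
  C: √((-0.0930·111.32)² + (-0.0495·93.61)²) = √(107.179640 + 21.471129) = 11.3424 km
  D: √((-0.0350·111.32)² + (-0.1741·93.61)²) = √(15.180374 + 265.608539) = 16.7568 km
  → nearest: A (10.5503 km)

Q1→B; Q2→A; Q3→A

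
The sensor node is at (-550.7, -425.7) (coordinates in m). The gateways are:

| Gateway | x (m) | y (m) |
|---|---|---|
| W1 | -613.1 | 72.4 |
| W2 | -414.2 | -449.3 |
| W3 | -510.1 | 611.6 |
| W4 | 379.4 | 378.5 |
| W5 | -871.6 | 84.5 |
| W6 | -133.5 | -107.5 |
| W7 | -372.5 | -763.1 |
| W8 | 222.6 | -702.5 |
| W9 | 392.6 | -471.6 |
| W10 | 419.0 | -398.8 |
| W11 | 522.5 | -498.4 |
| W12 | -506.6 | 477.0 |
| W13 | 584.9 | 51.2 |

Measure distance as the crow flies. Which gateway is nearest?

W2

Distances from (-550.7, -425.7):
W1: 502.0 m
W2: 138.5 m
W3: 1038.1 m
W4: 1229.6 m
W5: 602.7 m
W6: 524.7 m
W7: 381.6 m
W8: 821.3 m
W9: 944.4 m
W10: 970.1 m
W11: 1075.7 m
W12: 903.8 m
W13: 1231.7 m
Minimum: W2 at 138.5 m.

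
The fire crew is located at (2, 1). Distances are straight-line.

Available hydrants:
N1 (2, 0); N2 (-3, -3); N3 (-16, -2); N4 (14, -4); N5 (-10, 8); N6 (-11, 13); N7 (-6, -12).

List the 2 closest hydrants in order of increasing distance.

Distances from (2, 1):
N1: √((0)² + (-1)²) = √(0.000 + 1.000) = 1.0
N2: √((-5)² + (-4)²) = √(25.000 + 16.000) = 6.4
N3: √((-18)² + (-3)²) = √(324.000 + 9.000) = 18.2
N4: √((12)² + (-5)²) = √(144.000 + 25.000) = 13.0
N5: √((-12)² + (7)²) = √(144.000 + 49.000) = 13.9
N6: √((-13)² + (12)²) = √(169.000 + 144.000) = 17.7
N7: √((-8)² + (-13)²) = √(64.000 + 169.000) = 15.3
Sorted: N1 (1.0) < N2 (6.4) < N4 (13.0) < N5 (13.9) < …

N1, N2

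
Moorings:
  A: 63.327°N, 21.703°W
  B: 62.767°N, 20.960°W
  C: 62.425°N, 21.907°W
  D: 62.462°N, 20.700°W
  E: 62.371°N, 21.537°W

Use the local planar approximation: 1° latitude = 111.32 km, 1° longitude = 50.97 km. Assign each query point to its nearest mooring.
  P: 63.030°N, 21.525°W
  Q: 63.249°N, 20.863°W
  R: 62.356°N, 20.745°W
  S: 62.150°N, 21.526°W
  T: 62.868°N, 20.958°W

P at 63.030°N, 21.525°W:
  A: √((0.297·111.32)² + (-0.178·50.97)²) = √(1093.09849 + 82.31316) = 34.284 km
  B: √((-0.263·111.32)² + (0.565·50.97)²) = √(857.15210 + 829.32768) = 41.067 km
  C: √((-0.605·111.32)² + (-0.382·50.97)²) = √(4535.83392 + 379.10193) = 70.107 km
  D: √((-0.568·111.32)² + (0.825·50.97)²) = √(3998.00255 + 1768.22353) = 75.936 km
  E: √((-0.659·111.32)² + (-0.012·50.97)²) = √(5381.67199 + 0.37410) = 73.362 km
  → nearest: A (34.284 km)
Q at 63.249°N, 20.863°W:
  A: √((0.078·111.32)² + (-0.840·50.97)²) = √(75.39379 + 1833.10710) = 43.686 km
  B: √((-0.482·111.32)² + (-0.097·50.97)²) = √(2878.99209 + 24.44403) = 53.884 km
  C: √((-0.824·111.32)² + (-1.044·50.97)²) = √(8413.96728 + 2831.58931) = 106.045 km
  D: √((-0.787·111.32)² + (0.163·50.97)²) = √(7675.30885 + 69.02469) = 88.002 km
  E: √((-0.878·111.32)² + (-0.674·50.97)²) = √(9552.90430 + 1180.18220) = 103.601 km
  → nearest: A (43.686 km)
R at 62.356°N, 20.745°W:
  A: √((0.971·111.32)² + (-0.958·50.97)²) = √(11683.81993 + 2384.29663) = 118.609 km
  B: √((0.411·111.32)² + (-0.215·50.97)²) = √(2093.29309 + 120.08982) = 47.047 km
  C: √((0.069·111.32)² + (-1.162·50.97)²) = √(58.99899 + 3507.85411) = 59.723 km
  D: √((0.106·111.32)² + (0.045·50.97)²) = √(139.23811 + 5.26083) = 12.021 km
  E: √((0.015·111.32)² + (-0.792·50.97)²) = √(2.78823 + 1629.59480) = 40.403 km
  → nearest: D (12.021 km)
S at 62.150°N, 21.526°W:
  A: √((1.177·111.32)² + (-0.177·50.97)²) = √(17167.19424 + 81.39089) = 131.334 km
  B: √((0.617·111.32)² + (0.566·50.97)²) = √(4717.55230 + 832.26595) = 74.497 km
  C: √((0.275·111.32)² + (-0.381·50.97)²) = √(937.15577 + 377.11970) = 36.253 km
  D: √((0.312·111.32)² + (0.826·50.97)²) = √(1206.30071 + 1772.51273) = 54.579 km
  E: √((0.221·111.32)² + (-0.011·50.97)²) = √(605.24463 + 0.31435) = 24.608 km
  → nearest: E (24.608 km)
T at 62.868°N, 20.958°W:
  A: √((0.459·111.32)² + (-0.745·50.97)²) = √(2610.78895 + 1441.92215) = 63.661 km
  B: √((-0.101·111.32)² + (-0.002·50.97)²) = √(126.41224 + 0.01039) = 11.244 km
  C: √((-0.443·111.32)² + (-0.949·50.97)²) = √(2431.94555 + 2339.70817) = 69.077 km
  D: √((-0.406·111.32)² + (0.258·50.97)²) = √(2042.67118 + 172.92934) = 47.070 km
  E: √((-0.497·111.32)² + (-0.579·50.97)²) = √(3060.97070 + 870.93631) = 62.705 km
  → nearest: B (11.244 km)

P→A; Q→A; R→D; S→E; T→B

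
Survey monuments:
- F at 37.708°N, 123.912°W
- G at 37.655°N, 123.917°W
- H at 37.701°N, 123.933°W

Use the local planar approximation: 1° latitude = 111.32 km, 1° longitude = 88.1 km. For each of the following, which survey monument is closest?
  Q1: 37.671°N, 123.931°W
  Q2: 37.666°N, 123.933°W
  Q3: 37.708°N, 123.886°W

Q1 at 37.671°N, 123.931°W:
  F: 4.446 km
  G: 2.166 km
  H: 3.344 km
  → nearest: G (2.166 km)
Q2 at 37.666°N, 123.933°W:
  F: 5.028 km
  G: 1.867 km
  H: 3.896 km
  → nearest: G (1.867 km)
Q3 at 37.708°N, 123.886°W:
  F: 2.291 km
  G: 6.501 km
  H: 4.213 km
  → nearest: F (2.291 km)

Q1→G; Q2→G; Q3→F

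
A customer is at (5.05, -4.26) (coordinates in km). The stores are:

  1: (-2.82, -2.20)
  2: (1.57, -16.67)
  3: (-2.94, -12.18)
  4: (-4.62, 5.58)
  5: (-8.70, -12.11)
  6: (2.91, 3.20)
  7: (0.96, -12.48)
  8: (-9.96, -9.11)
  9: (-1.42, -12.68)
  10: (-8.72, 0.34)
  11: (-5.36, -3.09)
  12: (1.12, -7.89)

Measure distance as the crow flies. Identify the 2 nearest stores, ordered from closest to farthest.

Distances from (5.05, -4.26):
1: 8.14 km
2: 12.89 km
3: 11.25 km
4: 13.80 km
5: 15.83 km
6: 7.76 km
7: 9.18 km
8: 15.77 km
9: 10.62 km
10: 14.52 km
11: 10.48 km
12: 5.35 km
Sorted: 12 (5.35 km) < 6 (7.76 km) < 1 (8.14 km) < 7 (9.18 km) < …

12, 6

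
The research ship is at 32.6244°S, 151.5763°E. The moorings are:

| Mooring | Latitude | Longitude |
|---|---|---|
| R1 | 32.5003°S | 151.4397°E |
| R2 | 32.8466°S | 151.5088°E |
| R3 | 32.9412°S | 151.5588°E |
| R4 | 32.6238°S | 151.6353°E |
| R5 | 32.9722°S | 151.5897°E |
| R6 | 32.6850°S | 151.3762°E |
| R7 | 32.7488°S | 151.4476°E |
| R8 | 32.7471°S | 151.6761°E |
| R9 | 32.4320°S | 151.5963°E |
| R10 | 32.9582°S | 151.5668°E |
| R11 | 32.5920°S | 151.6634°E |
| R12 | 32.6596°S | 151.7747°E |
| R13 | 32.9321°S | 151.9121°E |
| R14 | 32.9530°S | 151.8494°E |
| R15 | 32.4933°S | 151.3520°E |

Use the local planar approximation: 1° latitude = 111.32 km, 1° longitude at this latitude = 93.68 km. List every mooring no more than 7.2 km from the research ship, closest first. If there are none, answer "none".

R4

Distances from 32.6244°S, 151.5763°E:
R1: √((0.1241·111.32)² + (-0.1366·93.68)²) = √(190.849031 + 163.755224) = 18.8309 km
R2: √((-0.2222·111.32)² + (-0.0675·93.68)²) = √(611.835264 + 39.985388) = 25.5308 km
R3: √((-0.3168·111.32)² + (-0.0175·93.68)²) = √(1243.703170 + 2.687632) = 35.3043 km
R4: √((0.0006·111.32)² + (0.0590·93.68)²) = √(0.004461 + 30.549055) = 5.5275 km
R5: √((-0.3478·111.32)² + (0.0134·93.68)²) = √(1499.013523 + 1.575808) = 38.7374 km
R6: √((-0.0606·111.32)² + (-0.2001·93.68)²) = √(45.508408 + 351.388821) = 19.9223 km
R7: √((-0.1244·111.32)² + (-0.1287·93.68)²) = √(191.772865 + 145.361989) = 18.3612 km
R8: √((-0.1227·111.32)² + (0.0998·93.68)²) = √(186.567298 + 87.408737) = 16.5522 km
R9: √((0.1924·111.32)² + (0.0200·93.68)²) = √(458.729353 + 3.510377) = 21.4998 km
R10: √((-0.3338·111.32)² + (-0.0095·93.68)²) = √(1380.762743 + 0.792029) = 37.1693 km
R11: √((0.0324·111.32)² + (0.0871·93.68)²) = √(13.008775 + 66.577897) = 8.9211 km
R12: √((-0.0352·111.32)² + (0.1984·93.68)²) = √(15.354360 + 345.443559) = 18.9947 km
R13: √((-0.3077·111.32)² + (0.3358·93.68)²) = √(1173.279244 + 989.589658) = 46.5067 km
R14: √((-0.3286·111.32)² + (0.2731·93.68)²) = √(1338.078256 + 654.541465) = 44.6388 km
R15: √((0.1311·111.32)² + (-0.2243·93.68)²) = √(212.986354 + 441.521962) = 25.5834 km
Threshold 7.2 km: R4 (5.5275 km) is within range.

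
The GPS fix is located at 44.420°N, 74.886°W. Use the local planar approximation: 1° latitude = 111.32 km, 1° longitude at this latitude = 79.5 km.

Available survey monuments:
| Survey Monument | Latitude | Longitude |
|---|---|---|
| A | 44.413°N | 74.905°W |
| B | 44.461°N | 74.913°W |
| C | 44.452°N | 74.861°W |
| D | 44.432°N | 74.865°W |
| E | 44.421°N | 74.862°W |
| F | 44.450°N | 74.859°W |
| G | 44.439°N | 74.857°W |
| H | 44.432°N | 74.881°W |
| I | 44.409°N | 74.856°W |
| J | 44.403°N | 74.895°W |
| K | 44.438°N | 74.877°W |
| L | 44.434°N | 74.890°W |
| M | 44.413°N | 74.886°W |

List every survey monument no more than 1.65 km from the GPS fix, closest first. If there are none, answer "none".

Distances from 44.420°N, 74.886°W:
A: 1.700 km
B: 5.044 km
C: 4.079 km
D: 2.138 km
E: 1.911 km
F: 3.970 km
G: 3.129 km
H: 1.394 km
I: 2.681 km
J: 2.023 km
K: 2.128 km
L: 1.591 km
M: 0.779 km
Threshold 1.65 km: M (0.779 km), H (1.394 km), L (1.591 km) are within range.

M, H, L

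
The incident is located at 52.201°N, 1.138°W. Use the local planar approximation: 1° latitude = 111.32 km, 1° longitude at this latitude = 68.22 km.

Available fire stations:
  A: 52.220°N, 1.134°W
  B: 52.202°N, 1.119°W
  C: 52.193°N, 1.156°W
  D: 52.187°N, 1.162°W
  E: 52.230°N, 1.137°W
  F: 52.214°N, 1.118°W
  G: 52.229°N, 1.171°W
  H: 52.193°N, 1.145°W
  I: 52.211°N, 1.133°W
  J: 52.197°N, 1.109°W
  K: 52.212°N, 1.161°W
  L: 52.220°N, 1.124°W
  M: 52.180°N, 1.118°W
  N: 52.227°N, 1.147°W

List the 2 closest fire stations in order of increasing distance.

H, I

Distances from 52.201°N, 1.138°W:
A: √((0.019·111.32)² + (0.004·68.22)²) = √(4.47356 + 0.07446) = 2.133 km
B: √((0.001·111.32)² + (0.019·68.22)²) = √(0.01239 + 1.68008) = 1.301 km
C: √((-0.008·111.32)² + (-0.018·68.22)²) = √(0.79310 + 1.50789) = 1.517 km
D: √((-0.014·111.32)² + (-0.024·68.22)²) = √(2.42886 + 2.68069) = 2.260 km
E: √((0.029·111.32)² + (0.001·68.22)²) = √(10.42179 + 0.00465) = 3.229 km
F: √((0.013·111.32)² + (0.020·68.22)²) = √(2.09427 + 1.86159) = 1.989 km
G: √((0.028·111.32)² + (-0.033·68.22)²) = √(9.71544 + 5.06817) = 3.845 km
H: √((-0.008·111.32)² + (-0.007·68.22)²) = √(0.79310 + 0.22804) = 1.011 km
I: √((0.010·111.32)² + (0.005·68.22)²) = √(1.23921 + 0.11635) = 1.164 km
J: √((-0.004·111.32)² + (0.029·68.22)²) = √(0.19827 + 3.91399) = 2.028 km
K: √((0.011·111.32)² + (-0.023·68.22)²) = √(1.49945 + 2.46195) = 1.990 km
L: √((0.019·111.32)² + (0.014·68.22)²) = √(4.47356 + 0.91218) = 2.321 km
M: √((-0.021·111.32)² + (0.020·68.22)²) = √(5.46493 + 1.86159) = 2.707 km
N: √((0.026·111.32)² + (-0.009·68.22)²) = √(8.37709 + 0.37697) = 2.959 km
Sorted: H (1.011 km) < I (1.164 km) < B (1.301 km) < C (1.517 km) < …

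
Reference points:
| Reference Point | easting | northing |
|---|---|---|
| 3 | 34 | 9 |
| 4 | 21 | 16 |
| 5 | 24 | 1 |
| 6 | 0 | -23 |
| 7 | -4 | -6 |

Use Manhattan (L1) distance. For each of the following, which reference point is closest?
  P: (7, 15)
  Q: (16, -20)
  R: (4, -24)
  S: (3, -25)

P→4; Q→6; R→6; S→6

P at (7, 15):
  3: 33
  4: 15
  5: 31
  6: 45
  7: 32
  → nearest: 4 (15)
Q at (16, -20):
  3: 47
  4: 41
  5: 29
  6: 19
  7: 34
  → nearest: 6 (19)
R at (4, -24):
  3: 63
  4: 57
  5: 45
  6: 5
  7: 26
  → nearest: 6 (5)
S at (3, -25):
  3: 65
  4: 59
  5: 47
  6: 5
  7: 26
  → nearest: 6 (5)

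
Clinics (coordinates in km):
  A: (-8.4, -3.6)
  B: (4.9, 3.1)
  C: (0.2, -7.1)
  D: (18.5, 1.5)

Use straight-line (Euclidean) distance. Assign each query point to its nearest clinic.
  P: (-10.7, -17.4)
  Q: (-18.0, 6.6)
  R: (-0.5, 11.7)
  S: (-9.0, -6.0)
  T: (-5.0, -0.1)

P→A; Q→A; R→B; S→A; T→A

P at (-10.7, -17.4):
  A: √((2.3)² + (13.8)²) = √(5.2900 + 190.4400) = 13.99 km
  B: √((15.6)² + (20.5)²) = √(243.3600 + 420.2500) = 25.76 km
  C: √((10.9)² + (10.3)²) = √(118.8100 + 106.0900) = 15.00 km
  D: √((29.2)² + (18.9)²) = √(852.6400 + 357.2100) = 34.78 km
  → nearest: A (13.99 km)
Q at (-18.0, 6.6):
  A: √((9.6)² + (-10.2)²) = √(92.1600 + 104.0400) = 14.01 km
  B: √((22.9)² + (-3.5)²) = √(524.4100 + 12.2500) = 23.17 km
  C: √((18.2)² + (-13.7)²) = √(331.2400 + 187.6900) = 22.78 km
  D: √((36.5)² + (-5.1)²) = √(1332.2500 + 26.0100) = 36.85 km
  → nearest: A (14.01 km)
R at (-0.5, 11.7):
  A: √((-7.9)² + (-15.3)²) = √(62.4100 + 234.0900) = 17.22 km
  B: √((5.4)² + (-8.6)²) = √(29.1600 + 73.9600) = 10.15 km
  C: √((0.7)² + (-18.8)²) = √(0.4900 + 353.4400) = 18.81 km
  D: √((19.0)² + (-10.2)²) = √(361.0000 + 104.0400) = 21.56 km
  → nearest: B (10.15 km)
S at (-9.0, -6.0):
  A: √((0.6)² + (2.4)²) = √(0.3600 + 5.7600) = 2.47 km
  B: √((13.9)² + (9.1)²) = √(193.2100 + 82.8100) = 16.61 km
  C: √((9.2)² + (-1.1)²) = √(84.6400 + 1.2100) = 9.27 km
  D: √((27.5)² + (7.5)²) = √(756.2500 + 56.2500) = 28.50 km
  → nearest: A (2.47 km)
T at (-5.0, -0.1):
  A: √((-3.4)² + (-3.5)²) = √(11.5600 + 12.2500) = 4.88 km
  B: √((9.9)² + (3.2)²) = √(98.0100 + 10.2400) = 10.40 km
  C: √((5.2)² + (-7.0)²) = √(27.0400 + 49.0000) = 8.72 km
  D: √((23.5)² + (1.6)²) = √(552.2500 + 2.5600) = 23.55 km
  → nearest: A (4.88 km)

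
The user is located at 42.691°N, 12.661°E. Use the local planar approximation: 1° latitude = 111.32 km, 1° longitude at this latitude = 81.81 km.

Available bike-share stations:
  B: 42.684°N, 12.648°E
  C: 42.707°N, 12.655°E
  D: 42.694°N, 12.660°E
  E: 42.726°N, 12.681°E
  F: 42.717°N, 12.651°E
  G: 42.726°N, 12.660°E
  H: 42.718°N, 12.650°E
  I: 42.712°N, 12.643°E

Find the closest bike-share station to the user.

D

Distances from 42.691°N, 12.661°E:
B: 1.318 km
C: 1.848 km
D: 0.344 km
E: 4.226 km
F: 3.008 km
G: 3.897 km
H: 3.137 km
I: 2.763 km
Minimum: D at 0.344 km.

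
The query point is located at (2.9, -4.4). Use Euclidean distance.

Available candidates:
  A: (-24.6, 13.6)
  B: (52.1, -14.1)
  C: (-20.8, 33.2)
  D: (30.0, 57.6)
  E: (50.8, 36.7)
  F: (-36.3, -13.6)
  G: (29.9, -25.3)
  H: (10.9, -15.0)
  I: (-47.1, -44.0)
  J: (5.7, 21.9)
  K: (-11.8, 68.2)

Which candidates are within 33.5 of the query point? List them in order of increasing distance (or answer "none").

Distances from (2.9, -4.4):
A: √((-27.5)² + (18.0)²) = √(756.250 + 324.000) = 32.9
B: √((49.2)² + (-9.7)²) = √(2420.640 + 94.090) = 50.1
C: √((-23.7)² + (37.6)²) = √(561.690 + 1413.760) = 44.4
D: √((27.1)² + (62.0)²) = √(734.410 + 3844.000) = 67.7
E: √((47.9)² + (41.1)²) = √(2294.410 + 1689.210) = 63.1
F: √((-39.2)² + (-9.2)²) = √(1536.640 + 84.640) = 40.3
G: √((27.0)² + (-20.9)²) = √(729.000 + 436.810) = 34.1
H: √((8.0)² + (-10.6)²) = √(64.000 + 112.360) = 13.3
I: √((-50.0)² + (-39.6)²) = √(2500.000 + 1568.160) = 63.8
J: √((2.8)² + (26.3)²) = √(7.840 + 691.690) = 26.4
K: √((-14.7)² + (72.6)²) = √(216.090 + 5270.760) = 74.1
Threshold 33.5: H (13.3), J (26.4), A (32.9) are within range.

H, J, A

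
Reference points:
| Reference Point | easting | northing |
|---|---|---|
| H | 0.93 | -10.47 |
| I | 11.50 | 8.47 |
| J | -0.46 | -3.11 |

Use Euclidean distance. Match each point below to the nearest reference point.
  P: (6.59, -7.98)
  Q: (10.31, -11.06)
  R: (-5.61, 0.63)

P→H; Q→H; R→J

P at (6.59, -7.98):
  H: √((-5.66)² + (-2.49)²) = √(32.0356 + 6.2001) = 6.18
  I: √((4.91)² + (16.45)²) = √(24.1081 + 270.6025) = 17.17
  J: √((-7.05)² + (4.87)²) = √(49.7025 + 23.7169) = 8.57
  → nearest: H (6.18)
Q at (10.31, -11.06):
  H: √((-9.38)² + (0.59)²) = √(87.9844 + 0.3481) = 9.40
  I: √((1.19)² + (19.53)²) = √(1.4161 + 381.4209) = 19.57
  J: √((-10.77)² + (7.95)²) = √(115.9929 + 63.2025) = 13.39
  → nearest: H (9.40)
R at (-5.61, 0.63):
  H: √((6.54)² + (-11.10)²) = √(42.7716 + 123.2100) = 12.88
  I: √((17.11)² + (7.84)²) = √(292.7521 + 61.4656) = 18.82
  J: √((5.15)² + (-3.74)²) = √(26.5225 + 13.9876) = 6.36
  → nearest: J (6.36)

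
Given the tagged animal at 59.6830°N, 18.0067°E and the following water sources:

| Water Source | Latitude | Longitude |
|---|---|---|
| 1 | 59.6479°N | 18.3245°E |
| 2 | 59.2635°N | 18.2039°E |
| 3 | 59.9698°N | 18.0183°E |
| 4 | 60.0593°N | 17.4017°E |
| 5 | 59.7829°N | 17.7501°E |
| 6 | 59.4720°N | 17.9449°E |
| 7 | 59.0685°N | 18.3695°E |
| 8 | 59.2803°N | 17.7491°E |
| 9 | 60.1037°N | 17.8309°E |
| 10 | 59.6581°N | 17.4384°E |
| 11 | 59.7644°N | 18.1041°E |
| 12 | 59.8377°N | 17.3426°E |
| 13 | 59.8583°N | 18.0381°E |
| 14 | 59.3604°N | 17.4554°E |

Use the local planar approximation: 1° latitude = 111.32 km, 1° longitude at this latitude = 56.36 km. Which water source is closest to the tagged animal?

Distances from 59.6830°N, 18.0067°E:
1: √((-0.0351·111.32)² + (0.3178·56.36)²) = √(15.267243 + 320.811372) = 18.3324 km
2: √((-0.4195·111.32)² + (0.1972·56.36)²) = √(2180.772318 + 123.525264) = 48.0031 km
3: √((0.2868·111.32)² + (0.0116·56.36)²) = √(1019.306255 + 0.427423) = 31.9333 km
4: √((0.3763·111.32)² + (-0.6050·56.36)²) = √(1754.748307 + 1162.659965) = 54.0130 km
5: √((0.0999·111.32)² + (-0.2566·56.36)²) = √(123.673705 + 209.148750) = 18.2434 km
6: √((-0.2110·111.32)² + (-0.0618·56.36)²) = √(551.710572 + 12.131623) = 23.7454 km
7: √((-0.6145·111.32)² + (0.3628·56.36)²) = √(4679.399990 + 418.096494) = 71.3968 km
8: √((-0.4027·111.32)² + (-0.2576·56.36)²) = √(2009.600150 + 210.782080) = 47.1209 km
9: √((0.4207·111.32)² + (-0.1758·56.36)²) = √(2193.266571 + 98.170208) = 47.8690 km
10: √((-0.0249·111.32)² + (-0.5683·56.36)²) = √(7.683252 + 1025.881696) = 32.1491 km
11: √((0.0814·111.32)² + (0.0974·56.36)²) = √(82.109840 + 30.134215) = 10.5945 km
12: √((0.1547·111.32)² + (-0.6641·56.36)²) = √(296.569867 + 1400.905787) = 41.2004 km
13: √((0.1753·111.32)² + (0.0314·56.36)²) = √(380.811651 + 3.131852) = 19.5945 km
14: √((-0.3226·111.32)² + (-0.5513·56.36)²) = √(1289.659678 + 965.423695) = 47.4877 km
Minimum: 11 at 10.5945 km.

11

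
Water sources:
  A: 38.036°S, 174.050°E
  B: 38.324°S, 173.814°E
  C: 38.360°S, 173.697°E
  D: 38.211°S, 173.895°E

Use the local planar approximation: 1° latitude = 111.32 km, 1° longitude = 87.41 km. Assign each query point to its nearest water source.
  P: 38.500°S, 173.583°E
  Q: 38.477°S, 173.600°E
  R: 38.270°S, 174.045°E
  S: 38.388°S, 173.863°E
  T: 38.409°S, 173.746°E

P→C; Q→C; R→D; S→B; T→C

P at 38.500°S, 173.583°E:
  A: √((0.464·111.32)² + (0.467·87.41)²) = √(2667.97869 + 1666.31077) = 65.835 km
  B: √((0.176·111.32)² + (0.231·87.41)²) = √(383.85900 + 407.70515) = 28.135 km
  C: √((0.140·111.32)² + (0.114·87.41)²) = √(242.88599 + 99.29604) = 18.498 km
  D: √((0.289·111.32)² + (0.312·87.41)²) = √(1035.00413 + 743.75762) = 42.175 km
  → nearest: C (18.498 km)
Q at 38.477°S, 173.600°E:
  A: √((0.441·111.32)² + (0.450·87.41)²) = √(2410.03625 + 1547.20289) = 62.907 km
  B: √((0.153·111.32)² + (0.214·87.41)²) = √(290.08766 + 349.90471) = 25.298 km
  C: √((0.117·111.32)² + (0.097·87.41)²) = √(169.63604 + 71.88954) = 15.541 km
  D: √((0.266·111.32)² + (0.295·87.41)²) = √(876.81843 + 664.91522) = 39.265 km
  → nearest: C (15.541 km)
R at 38.270°S, 174.045°E:
  A: √((0.234·111.32)² + (0.005·87.41)²) = √(678.54415 + 0.19101) = 26.053 km
  B: √((-0.054·111.32)² + (-0.231·87.41)²) = √(36.13549 + 407.70515) = 21.068 km
  C: √((-0.090·111.32)² + (-0.348·87.41)²) = √(100.37635 + 925.29609) = 32.026 km
  D: √((0.059·111.32)² + (-0.150·87.41)²) = √(43.13705 + 171.91143) = 14.665 km
  → nearest: D (14.665 km)
S at 38.388°S, 173.863°E:
  A: √((0.352·111.32)² + (0.187·87.41)²) = √(1535.43601 + 267.18093) = 42.457 km
  B: √((0.064·111.32)² + (-0.049·87.41)²) = √(50.75822 + 18.34486) = 8.313 km
  C: √((0.028·111.32)² + (-0.166·87.41)²) = √(9.71544 + 210.54184) = 14.841 km
  D: √((0.177·111.32)² + (0.032·87.41)²) = √(388.23343 + 7.82388) = 19.901 km
  → nearest: B (8.313 km)
T at 38.409°S, 173.746°E:
  A: √((0.373·111.32)² + (0.304·87.41)²) = √(1724.10638 + 706.10520) = 49.297 km
  B: √((0.085·111.32)² + (0.068·87.41)²) = √(89.53323 + 35.32971) = 11.174 km
  C: √((0.049·111.32)² + (-0.049·87.41)²) = √(29.75353 + 18.34486) = 6.935 km
  D: √((0.198·111.32)² + (0.149·87.41)²) = √(485.82155 + 169.62692) = 25.602 km
  → nearest: C (6.935 km)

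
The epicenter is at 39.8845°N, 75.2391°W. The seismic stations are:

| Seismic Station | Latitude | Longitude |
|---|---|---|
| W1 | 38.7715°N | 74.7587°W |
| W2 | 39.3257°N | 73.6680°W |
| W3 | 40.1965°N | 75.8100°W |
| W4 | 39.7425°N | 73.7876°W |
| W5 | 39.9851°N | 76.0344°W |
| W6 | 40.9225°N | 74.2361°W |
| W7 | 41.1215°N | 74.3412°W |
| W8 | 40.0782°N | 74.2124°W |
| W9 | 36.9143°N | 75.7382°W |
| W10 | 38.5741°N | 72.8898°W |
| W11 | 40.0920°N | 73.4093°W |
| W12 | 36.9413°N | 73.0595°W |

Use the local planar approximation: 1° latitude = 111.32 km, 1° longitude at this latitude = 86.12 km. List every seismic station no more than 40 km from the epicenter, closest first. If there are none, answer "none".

none

Distances from 39.8845°N, 75.2391°W:
W1: 130.6241 km
W2: 148.9177 km
W3: 60.1962 km
W4: 125.9987 km
W5: 69.4007 km
W6: 144.2673 km
W7: 157.9290 km
W8: 91.0107 km
W9: 333.4248 km
W10: 249.4258 km
W11: 159.2663 km
W12: 377.5977 km
Threshold 40 km: none within range.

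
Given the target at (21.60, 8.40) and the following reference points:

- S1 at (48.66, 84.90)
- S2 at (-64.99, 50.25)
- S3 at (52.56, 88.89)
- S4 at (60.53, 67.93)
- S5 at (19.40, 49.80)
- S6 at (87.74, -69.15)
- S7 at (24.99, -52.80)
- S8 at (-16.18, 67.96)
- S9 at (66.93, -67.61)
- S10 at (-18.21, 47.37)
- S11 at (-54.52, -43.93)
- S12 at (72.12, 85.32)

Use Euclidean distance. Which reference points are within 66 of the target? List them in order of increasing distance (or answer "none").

Distances from (21.60, 8.40):
S1: 81.14
S2: 96.17
S3: 86.24
S4: 71.13
S5: 41.46
S6: 101.92
S7: 61.29
S8: 70.53
S9: 88.50
S10: 55.71
S11: 92.37
S12: 92.03
Threshold 66: S5 (41.46), S10 (55.71), S7 (61.29) are within range.

S5, S10, S7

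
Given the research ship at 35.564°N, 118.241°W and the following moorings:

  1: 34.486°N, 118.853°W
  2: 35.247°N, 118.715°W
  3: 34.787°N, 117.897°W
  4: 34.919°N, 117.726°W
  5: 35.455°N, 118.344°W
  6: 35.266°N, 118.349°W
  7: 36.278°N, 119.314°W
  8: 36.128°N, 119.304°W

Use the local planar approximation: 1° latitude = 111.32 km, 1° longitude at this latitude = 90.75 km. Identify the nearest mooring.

5

Distances from 35.564°N, 118.241°W:
1: √((-1.078·111.32)² + (-0.612·90.75)²) = √(14400.71041 + 3084.58052) = 132.232 km
2: √((-0.317·111.32)² + (-0.474·90.75)²) = √(1245.27400 + 1850.33324) = 55.638 km
3: √((-0.777·111.32)² + (0.344·90.75)²) = √(7481.49574 + 974.56352) = 91.957 km
4: √((-0.645·111.32)² + (0.515·90.75)²) = √(5155.44104 + 2184.27706) = 85.672 km
5: √((-0.109·111.32)² + (-0.103·90.75)²) = √(147.23104 + 87.37108) = 15.317 km
6: √((-0.298·111.32)² + (-0.108·90.75)²) = √(1100.47181 + 96.05960) = 34.591 km
7: √((0.714·111.32)² + (-1.073·90.75)²) = √(6317.46463 + 9481.84194) = 125.695 km
8: √((0.564·111.32)² + (-1.063·90.75)²) = √(3941.89093 + 9305.93032) = 115.099 km
Minimum: 5 at 15.317 km.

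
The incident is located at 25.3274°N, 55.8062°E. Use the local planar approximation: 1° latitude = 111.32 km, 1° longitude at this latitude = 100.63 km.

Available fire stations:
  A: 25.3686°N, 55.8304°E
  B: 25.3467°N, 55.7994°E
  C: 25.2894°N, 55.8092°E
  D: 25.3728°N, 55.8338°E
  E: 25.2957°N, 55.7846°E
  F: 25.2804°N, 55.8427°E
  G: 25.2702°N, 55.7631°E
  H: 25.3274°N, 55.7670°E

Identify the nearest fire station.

Distances from 25.3274°N, 55.8062°E:
A: √((0.0412·111.32)² + (0.0242·100.63)²) = √(21.034918 + 5.930423) = 5.1928 km
B: √((0.0193·111.32)² + (-0.0068·100.63)²) = √(4.615949 + 0.468245) = 2.2548 km
C: √((-0.0380·111.32)² + (0.0030·100.63)²) = √(17.894254 + 0.091138) = 4.2409 km
D: √((0.0454·111.32)² + (0.0276·100.63)²) = √(25.542188 + 7.713884) = 5.7668 km
E: √((-0.0317·111.32)² + (-0.0216·100.63)²) = √(12.452740 + 4.724572) = 4.1446 km
F: √((-0.0470·111.32)² + (0.0365·100.63)²) = √(27.374243 + 13.490892) = 6.3926 km
G: √((-0.0572·111.32)² + (-0.0431·100.63)²) = √(40.545107 + 18.810896) = 7.7043 km
H: √((0.0000·111.32)² + (-0.0392·100.63)²) = √(0.000000 + 15.560627) = 3.9447 km
Minimum: B at 2.2548 km.

B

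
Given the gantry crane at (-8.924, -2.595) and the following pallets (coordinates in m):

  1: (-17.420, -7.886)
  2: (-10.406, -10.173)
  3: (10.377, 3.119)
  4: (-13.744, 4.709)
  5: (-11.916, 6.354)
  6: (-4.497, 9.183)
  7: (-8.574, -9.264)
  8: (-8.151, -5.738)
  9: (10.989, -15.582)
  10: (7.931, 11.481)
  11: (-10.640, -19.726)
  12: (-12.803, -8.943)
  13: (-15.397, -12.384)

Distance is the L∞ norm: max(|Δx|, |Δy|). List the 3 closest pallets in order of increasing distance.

Distances from (-8.924, -2.595):
1: max(|-8.496|, |-5.291|) = 8.496 m
2: max(|-1.482|, |-7.578|) = 7.578 m
3: max(|19.301|, |5.714|) = 19.301 m
4: max(|-4.820|, |7.304|) = 7.304 m
5: max(|-2.992|, |8.949|) = 8.949 m
6: max(|4.427|, |11.778|) = 11.778 m
7: max(|0.350|, |-6.669|) = 6.669 m
8: max(|0.773|, |-3.143|) = 3.143 m
9: max(|19.913|, |-12.987|) = 19.913 m
10: max(|16.855|, |14.076|) = 16.855 m
11: max(|-1.716|, |-17.131|) = 17.131 m
12: max(|-3.879|, |-6.348|) = 6.348 m
13: max(|-6.473|, |-9.789|) = 9.789 m
Sorted: 8 (3.143 m) < 12 (6.348 m) < 7 (6.669 m) < 4 (7.304 m) < 2 (7.578 m) < …

8, 12, 7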